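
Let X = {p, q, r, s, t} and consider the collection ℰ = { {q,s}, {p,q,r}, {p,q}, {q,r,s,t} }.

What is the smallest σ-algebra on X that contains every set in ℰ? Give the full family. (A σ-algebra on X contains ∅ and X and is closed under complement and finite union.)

Start: ℰ ∪ {∅, X} = { {}, {p,q}, {q,s}, {p,q,r}, {q,r,s,t}, X }.
Pass 1 (6 new):
  {p}  = ᶜ of {q,r,s,t}
  {s,t}  = ᶜ of {p,q,r}
  {p,q,s}  = {p,q} ∪ {q,s}
  {p,r,t}  = ᶜ of {q,s}
  {r,s,t}  = ᶜ of {p,q}
  {p,q,r,s}  = {p,q,r} ∪ {q,s}
  — 12 sets.
Pass 2 adds 7:
  {t}  = ᶜ of {p,q,r,s}
  {r,t}  = ᶜ of {p,q,s}
  {p,s,t}  = {s,t} ∪ {p}
  {q,s,t}  = {s,t} ∪ {q,s}
  {p,q,r,t}  = {p,q,r} ∪ {p,r,t}
  {p,q,s,t}  = {p,q} ∪ {s,t}
  {p,r,s,t}  = {r,s,t} ∪ {p,r,t}
  — 19 sets.
Pass 3 (7 new):
  {q}  = ᶜ of {p,r,s,t}
  {r}  = ᶜ of {p,q,s,t}
  {s}  = ᶜ of {p,q,r,t}
  {p,r}  = ᶜ of {q,s,t}
  {p,t}  = {t} ∪ {p}
  {q,r}  = ᶜ of {p,s,t}
  {p,q,t}  = {p,q} ∪ {t}
  — 26 sets.
Pass 4. New:
  {p,s}  = {s} ∪ {p}
  {q,t}  = {q} ∪ {t}
  {r,s}  = ᶜ of {p,q,t}
  {p,r,s}  = {p,r} ∪ {s}
  {q,r,s}  = ᶜ of {p,t}
  {q,r,t}  = {q} ∪ {r,t}
  — 32 sets.
Pass 5: no new sets; the family is a σ-algebra.

|σ(ℰ)| = 32.  σ(ℰ) = { {}, {p}, {q}, {r}, {s}, {t}, {p,q}, {p,r}, {p,s}, {p,t}, {q,r}, {q,s}, {q,t}, {r,s}, {r,t}, {s,t}, {p,q,r}, {p,q,s}, {p,q,t}, {p,r,s}, {p,r,t}, {p,s,t}, {q,r,s}, {q,r,t}, {q,s,t}, {r,s,t}, {p,q,r,s}, {p,q,r,t}, {p,q,s,t}, {p,r,s,t}, {q,r,s,t}, X }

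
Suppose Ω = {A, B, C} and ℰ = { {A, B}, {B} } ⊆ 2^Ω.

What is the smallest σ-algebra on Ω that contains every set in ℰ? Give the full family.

σ(ℰ) = { {}, {A}, {B}, {C}, {A, B}, {A, C}, {B, C}, Ω }

Check:
Initial family (4 sets): { {}, {B}, {A, B}, Ω }.
Step 1 (2 new):
  {C}  = ᶜ of {A, B}
  {A, C}  = ᶜ of {B}
  — 6 sets.
Step 2 adds 1:
  {B, C}  = {C} ∪ {B}
  — 7 sets.
Step 3: +1 →
  {A}  = ᶜ of {B, C}
  — 8 sets.
Step 4 adds nothing — fixpoint reached.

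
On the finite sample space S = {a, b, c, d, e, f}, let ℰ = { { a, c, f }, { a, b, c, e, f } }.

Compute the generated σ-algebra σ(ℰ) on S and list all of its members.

Seed the family with ℰ together with ∅ and S: { {  }, { a, c, f }, { a, b, c, e, f }, S }.
Pass 1. New:
  { d }  = S∖{ a, b, c, e, f }
  { b, d, e }  = S∖{ a, c, f }
  |family| = 6
Pass 2: +1 →
  { a, c, d, f }  = { a, c, f } ∪ { d }
  |family| = 7
Pass 3 adds 1:
  { b, e }  = S∖{ a, c, d, f }
  |family| = 8
Pass 4: already closed under ᶜ and ∪.

Therefore σ(ℰ) = { {  }, { d }, { b, e }, { a, c, f }, { b, d, e }, { a, c, d, f }, { a, b, c, e, f }, S } (|σ(ℰ)| = 8).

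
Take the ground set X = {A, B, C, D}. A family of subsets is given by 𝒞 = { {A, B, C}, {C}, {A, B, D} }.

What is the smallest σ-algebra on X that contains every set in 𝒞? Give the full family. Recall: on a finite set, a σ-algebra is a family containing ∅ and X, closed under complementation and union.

Initial family (5 sets): { {}, {C}, {A, B, C}, {A, B, D}, X }.
Round 1: 1 new —
  {D}  = {A, B, C}ᶜ
  — 6 sets.
Round 2: +1 →
  {C, D}  = {D} ∪ {C}
  — 7 sets.
Round 3 adds 1:
  {A, B}  = {C, D}ᶜ
  — 8 sets.
Round 4 adds nothing — fixpoint reached.

|σ(𝒞)| = 8.  σ(𝒞) = { {}, {C}, {D}, {A, B}, {C, D}, {A, B, C}, {A, B, D}, X }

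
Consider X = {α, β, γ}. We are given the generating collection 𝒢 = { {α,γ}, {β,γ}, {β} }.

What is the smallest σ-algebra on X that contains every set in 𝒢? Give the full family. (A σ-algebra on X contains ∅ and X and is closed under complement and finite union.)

Start: 𝒢 ∪ {∅, X} = { {}, {β}, {α,γ}, {β,γ}, X }.
Round 1 adds 1:
  {α}  = {β,γ}ᶜ
  — 6 sets.
Round 2. New:
  {α,β}  = {β} ∪ {α}
  — 7 sets.
Round 3 adds 1:
  {γ}  = {α,β}ᶜ
  — 8 sets.
Round 4: already closed under ᶜ and ∪.

σ(𝒢) = { {}, {α}, {β}, {γ}, {α,β}, {α,γ}, {β,γ}, X }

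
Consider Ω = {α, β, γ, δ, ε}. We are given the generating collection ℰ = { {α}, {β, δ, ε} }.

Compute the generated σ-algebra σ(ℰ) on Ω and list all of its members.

Begin from { {}, {α}, {β, δ, ε}, Ω } (that is, ℰ plus ∅ and Ω).
Round 1 adds 3:
  {α, γ}  = complement {β, δ, ε}
  {α, β, δ, ε}  = {α} ∪ {β, δ, ε}
  {β, γ, δ, ε}  = complement {α}
  |family| = 7
Round 2. New:
  {γ}  = complement {α, β, δ, ε}
  |family| = 8
Round 3: already closed under ᶜ and ∪.

|σ(ℰ)| = 8.  σ(ℰ) = { {}, {α}, {γ}, {α, γ}, {β, δ, ε}, {α, β, δ, ε}, {β, γ, δ, ε}, Ω }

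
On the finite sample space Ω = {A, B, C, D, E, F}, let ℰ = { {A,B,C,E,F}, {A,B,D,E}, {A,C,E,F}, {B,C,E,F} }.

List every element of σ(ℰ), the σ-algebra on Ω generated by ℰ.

Answer: σ(ℰ) = { {}, {A}, {B}, {D}, {E}, {A,B}, {A,D}, {A,E}, {B,D}, {B,E}, {C,F}, {D,E}, {A,B,D}, {A,B,E}, {A,C,F}, {A,D,E}, {B,C,F}, {B,D,E}, {C,D,F}, {C,E,F}, {A,B,C,F}, {A,B,D,E}, {A,C,D,F}, {A,C,E,F}, {B,C,D,F}, {B,C,E,F}, {C,D,E,F}, {A,B,C,D,F}, {A,B,C,E,F}, {A,C,D,E,F}, {B,C,D,E,F}, Ω }

Working:
Initial family (6 sets): { {}, {A,B,D,E}, {A,C,E,F}, {B,C,E,F}, {A,B,C,E,F}, Ω }.
Pass 1 (4 new):
  {D}  = ᶜ of {A,B,C,E,F}
  {A,D}  = ᶜ of {B,C,E,F}
  {B,D}  = ᶜ of {A,C,E,F}
  {C,F}  = ᶜ of {A,B,D,E}
  [10 total]
Pass 2: +6 →
  {A,B,D}  = {A,D} ∪ {B,D}
  {C,D,F}  = {C,F} ∪ {D}
  {A,C,D,F}  = {A,D} ∪ {C,F}
  {B,C,D,F}  = {C,F} ∪ {B,D}
  {A,C,D,E,F}  = {A,C,E,F} ∪ {A,D}
  {B,C,D,E,F}  = {D} ∪ {B,C,E,F}
  [16 total]
Pass 3 adds 7:
  {A}  = ᶜ of {B,C,D,E,F}
  {B}  = ᶜ of {A,C,D,E,F}
  {A,E}  = ᶜ of {B,C,D,F}
  {B,E}  = ᶜ of {A,C,D,F}
  {A,B,E}  = ᶜ of {C,D,F}
  {C,E,F}  = ᶜ of {A,B,D}
  {A,B,C,D,F}  = {A,D} ∪ {B,C,D,F}
  [23 total]
Pass 4: 7 new —
  {E}  = ᶜ of {A,B,C,D,F}
  {A,B}  = {A} ∪ {B}
  {A,C,F}  = {A} ∪ {C,F}
  {A,D,E}  = {A,D} ∪ {A,E}
  {B,C,F}  = {B} ∪ {C,F}
  {B,D,E}  = {B,E} ∪ {D}
  {C,D,E,F}  = {D} ∪ {C,E,F}
  [30 total]
Pass 5: +2 →
  {D,E}  = {E} ∪ {D}
  {A,B,C,F}  = {A,B} ∪ {A,C,F}
  [32 total]
Pass 6 adds nothing — fixpoint reached.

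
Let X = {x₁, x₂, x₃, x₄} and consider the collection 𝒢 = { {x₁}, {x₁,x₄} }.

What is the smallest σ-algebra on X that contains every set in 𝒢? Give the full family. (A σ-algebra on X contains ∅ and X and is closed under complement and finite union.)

Take S₀ = 𝒢 ∪ {∅, X} = { ∅, {x₁}, {x₁,x₄}, X }.
Iteration 1. New:
  {x₂,x₃}  = {x₁,x₄}ᶜ
  {x₂,x₃,x₄}  = {x₁}ᶜ
  (now 6)
Iteration 2. New:
  {x₁,x₂,x₃}  = {x₂,x₃} ∪ {x₁}
  (now 7)
Iteration 3: 1 new —
  {x₄}  = {x₁,x₂,x₃}ᶜ
  (now 8)
Iteration 4: stable.

σ(𝒢) = { ∅, {x₁}, {x₄}, {x₁,x₄}, {x₂,x₃}, {x₁,x₂,x₃}, {x₂,x₃,x₄}, X }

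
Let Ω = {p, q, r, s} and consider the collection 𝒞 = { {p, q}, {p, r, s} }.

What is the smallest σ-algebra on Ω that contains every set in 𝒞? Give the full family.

σ(𝒞) (8 sets): { {}, {p}, {q}, {p, q}, {r, s}, {p, r, s}, {q, r, s}, Ω }

Derivation:
Seed the family with 𝒞 together with ∅ and Ω: { {}, {p, q}, {p, r, s}, Ω }.
Round 1 adds 2:
  {q}  = {p, r, s}ᶜ
  {r, s}  = {p, q}ᶜ
  [6 total]
Round 2 adds 1:
  {q, r, s}  = {r, s} ∪ {q}
  [7 total]
Round 3. New:
  {p}  = {q, r, s}ᶜ
  [8 total]
Round 4: no new sets; the family is a σ-algebra.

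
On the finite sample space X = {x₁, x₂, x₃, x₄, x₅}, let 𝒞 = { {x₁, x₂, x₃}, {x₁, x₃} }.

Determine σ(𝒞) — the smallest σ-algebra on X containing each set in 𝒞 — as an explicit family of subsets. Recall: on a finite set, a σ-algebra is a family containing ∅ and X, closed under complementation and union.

σ(𝒞) (8 sets): { {}, {x₂}, {x₁, x₃}, {x₄, x₅}, {x₁, x₂, x₃}, {x₂, x₄, x₅}, {x₁, x₃, x₄, x₅}, X }

Check:
Start: 𝒞 ∪ {∅, X} = { {}, {x₁, x₃}, {x₁, x₂, x₃}, X }.
Round 1: +2 →
  {x₄, x₅}  = complement {x₁, x₂, x₃}
  {x₂, x₄, x₅}  = complement {x₁, x₃}
Round 2: +1 →
  {x₁, x₃, x₄, x₅}  = {x₄, x₅} ∪ {x₁, x₃}
Round 3 adds 1:
  {x₂}  = complement {x₁, x₃, x₄, x₅}
Round 4: stable.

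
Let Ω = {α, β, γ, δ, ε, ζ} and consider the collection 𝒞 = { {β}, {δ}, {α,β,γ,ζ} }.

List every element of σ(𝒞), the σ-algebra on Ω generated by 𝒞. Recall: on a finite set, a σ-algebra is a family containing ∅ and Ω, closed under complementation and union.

Start: 𝒞 ∪ {∅, Ω} = { ∅, {β}, {δ}, {α,β,γ,ζ}, Ω }.
Round 1: +5 →
  {β,δ}  = {δ} ∪ {β}
  {δ,ε}  = complement {α,β,γ,ζ}
  {α,β,γ,δ,ζ}  = {δ} ∪ {α,β,γ,ζ}
  {α,β,γ,ε,ζ}  = complement {δ}
  {α,γ,δ,ε,ζ}  = complement {β}
  [10 total]
Round 2 adds 3:
  {ε}  = complement {α,β,γ,δ,ζ}
  {β,δ,ε}  = {β} ∪ {δ,ε}
  {α,γ,ε,ζ}  = complement {β,δ}
  [13 total]
Round 3 (2 new):
  {β,ε}  = {β} ∪ {ε}
  {α,γ,ζ}  = complement {β,δ,ε}
  [15 total]
Round 4 (1 new):
  {α,γ,δ,ζ}  = complement {β,ε}
  [16 total]
Round 5: stable.

|σ(𝒞)| = 16.  σ(𝒞) = { ∅, {β}, {δ}, {ε}, {β,δ}, {β,ε}, {δ,ε}, {α,γ,ζ}, {β,δ,ε}, {α,β,γ,ζ}, {α,γ,δ,ζ}, {α,γ,ε,ζ}, {α,β,γ,δ,ζ}, {α,β,γ,ε,ζ}, {α,γ,δ,ε,ζ}, Ω }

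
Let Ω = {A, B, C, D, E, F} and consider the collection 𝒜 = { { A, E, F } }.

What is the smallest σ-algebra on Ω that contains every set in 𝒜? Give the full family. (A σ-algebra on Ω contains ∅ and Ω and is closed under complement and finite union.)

Seed the family with 𝒜 together with ∅ and Ω: { {  }, { A, E, F }, Ω }.
Iteration 1: 1 new —
  { B, C, D }  = Ω∖{ A, E, F }
  |family| = 4
Iteration 2 adds nothing — fixpoint reached.

Therefore σ(𝒜) = { {  }, { A, E, F }, { B, C, D }, Ω } (|σ(𝒜)| = 4).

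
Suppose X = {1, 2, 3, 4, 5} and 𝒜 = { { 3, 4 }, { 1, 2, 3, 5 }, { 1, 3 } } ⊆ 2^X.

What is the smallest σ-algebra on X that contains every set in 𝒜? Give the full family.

Answer: σ(𝒜) = { ∅, { 1 }, { 3 }, { 4 }, { 1, 3 }, { 1, 4 }, { 2, 5 }, { 3, 4 }, { 1, 2, 5 }, { 1, 3, 4 }, { 2, 3, 5 }, { 2, 4, 5 }, { 1, 2, 3, 5 }, { 1, 2, 4, 5 }, { 2, 3, 4, 5 }, X }

Working:
Seed the family with 𝒜 together with ∅ and X: { ∅, { 1, 3 }, { 3, 4 }, { 1, 2, 3, 5 }, X }.
Pass 1: +4 →
  { 4 }  = { 1, 2, 3, 5 }ᶜ
  { 1, 2, 5 }  = { 3, 4 }ᶜ
  { 1, 3, 4 }  = { 3, 4 } ∪ { 1, 3 }
  { 2, 4, 5 }  = { 1, 3 }ᶜ
  [9 total]
Pass 2 (3 new):
  { 2, 5 }  = { 1, 3, 4 }ᶜ
  { 1, 2, 4, 5 }  = { 1, 2, 5 } ∪ { 4 }
  { 2, 3, 4, 5 }  = { 3, 4 } ∪ { 2, 4, 5 }
  [12 total]
Pass 3 adds 2:
  { 1 }  = { 2, 3, 4, 5 }ᶜ
  { 3 }  = { 1, 2, 4, 5 }ᶜ
  [14 total]
Pass 4: 2 new —
  { 1, 4 }  = { 4 } ∪ { 1 }
  { 2, 3, 5 }  = { 3 } ∪ { 2, 5 }
  [16 total]
Pass 5: already closed under ᶜ and ∪.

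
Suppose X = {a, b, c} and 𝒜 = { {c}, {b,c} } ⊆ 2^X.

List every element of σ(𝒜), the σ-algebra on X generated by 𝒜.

σ(𝒜) (8 sets): { {}, {a}, {b}, {c}, {a,b}, {a,c}, {b,c}, X }

Trace:
Seed the family with 𝒜 together with ∅ and X: { {}, {c}, {b,c}, X }.
Iteration 1. New:
  {a}  = X∖{b,c}
  {a,b}  = X∖{c}
Iteration 2: +1 →
  {a,c}  = {c} ∪ {a}
Iteration 3 (1 new):
  {b}  = X∖{a,c}
Iteration 4 adds nothing — fixpoint reached.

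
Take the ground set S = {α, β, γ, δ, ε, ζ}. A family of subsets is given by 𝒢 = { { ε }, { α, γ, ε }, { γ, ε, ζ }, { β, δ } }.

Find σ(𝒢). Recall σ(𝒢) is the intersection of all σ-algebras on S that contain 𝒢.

Begin from { {  }, { ε }, { β, δ }, { α, γ, ε }, { γ, ε, ζ }, S } (that is, 𝒢 plus ∅ and S).
Pass 1: +7 →
  { α, β, δ }  = S∖{ γ, ε, ζ }
  { β, δ, ε }  = { β, δ } ∪ { ε }
  { β, δ, ζ }  = S∖{ α, γ, ε }
  { α, γ, ε, ζ }  = S∖{ β, δ }
  { α, β, γ, δ, ε }  = { α, γ, ε } ∪ { β, δ }
  { α, β, γ, δ, ζ }  = S∖{ ε }
  { β, γ, δ, ε, ζ }  = { γ, ε, ζ } ∪ { β, δ }
Pass 2 (6 new):
  { α }  = S∖{ β, γ, δ, ε, ζ }
  { ζ }  = S∖{ α, β, γ, δ, ε }
  { α, γ, ζ }  = S∖{ β, δ, ε }
  { α, β, δ, ε }  = { α, β, δ } ∪ { ε }
  { α, β, δ, ζ }  = { β, δ, ζ } ∪ { α, β, δ }
  { β, δ, ε, ζ }  = { β, δ, ζ } ∪ { ε }
Pass 3. New:
  { α, γ }  = S∖{ β, δ, ε, ζ }
  { α, ε }  = { ε } ∪ { α }
  { α, ζ }  = { ζ } ∪ { α }
  { γ, ε }  = S∖{ α, β, δ, ζ }
  { γ, ζ }  = S∖{ α, β, δ, ε }
  { ε, ζ }  = { ζ } ∪ { ε }
  { α, β, δ, ε, ζ }  = { β, δ, ζ } ∪ { α, β, δ, ε }
Pass 4 (5 new):
  { γ }  = S∖{ α, β, δ, ε, ζ }
  { α, ε, ζ }  = { ε, ζ } ∪ { α, ζ }
  { α, β, γ, δ }  = S∖{ ε, ζ }
  { β, γ, δ, ε }  = S∖{ α, ζ }
  { β, γ, δ, ζ }  = S∖{ α, ε }
Pass 5: 1 new —
  { β, γ, δ }  = S∖{ α, ε, ζ }
Pass 6: stable.

|σ(𝒢)| = 32.  σ(𝒢) = { {  }, { α }, { γ }, { ε }, { ζ }, { α, γ }, { α, ε }, { α, ζ }, { β, δ }, { γ, ε }, { γ, ζ }, { ε, ζ }, { α, β, δ }, { α, γ, ε }, { α, γ, ζ }, { α, ε, ζ }, { β, γ, δ }, { β, δ, ε }, { β, δ, ζ }, { γ, ε, ζ }, { α, β, γ, δ }, { α, β, δ, ε }, { α, β, δ, ζ }, { α, γ, ε, ζ }, { β, γ, δ, ε }, { β, γ, δ, ζ }, { β, δ, ε, ζ }, { α, β, γ, δ, ε }, { α, β, γ, δ, ζ }, { α, β, δ, ε, ζ }, { β, γ, δ, ε, ζ }, S }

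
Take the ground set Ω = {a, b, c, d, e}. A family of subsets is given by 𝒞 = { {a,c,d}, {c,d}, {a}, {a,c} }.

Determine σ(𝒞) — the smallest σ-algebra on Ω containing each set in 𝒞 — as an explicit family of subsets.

Begin from { {}, {a}, {a,c}, {c,d}, {a,c,d}, Ω } (that is, 𝒞 plus ∅ and Ω).
Step 1 adds 4:
  {b,e}  = ᶜ of {a,c,d}
  {a,b,e}  = ᶜ of {c,d}
  {b,d,e}  = ᶜ of {a,c}
  {b,c,d,e}  = ᶜ of {a}
  — 10 sets.
Step 2 (2 new):
  {a,b,c,e}  = {b,e} ∪ {a,c}
  {a,b,d,e}  = {a,b,e} ∪ {b,d,e}
  — 12 sets.
Step 3. New:
  {c}  = ᶜ of {a,b,d,e}
  {d}  = ᶜ of {a,b,c,e}
  — 14 sets.
Step 4. New:
  {a,d}  = {d} ∪ {a}
  {b,c,e}  = {c} ∪ {b,e}
  — 16 sets.
After Step 5 the family is unchanged; done.

|σ(𝒞)| = 16.  σ(𝒞) = { {}, {a}, {c}, {d}, {a,c}, {a,d}, {b,e}, {c,d}, {a,b,e}, {a,c,d}, {b,c,e}, {b,d,e}, {a,b,c,e}, {a,b,d,e}, {b,c,d,e}, Ω }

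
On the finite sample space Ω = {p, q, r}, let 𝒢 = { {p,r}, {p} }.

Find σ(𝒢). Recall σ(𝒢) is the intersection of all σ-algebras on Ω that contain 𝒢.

Start: 𝒢 ∪ {∅, Ω} = { {}, {p}, {p,r}, Ω }.
Round 1. New:
  {q}  = ᶜ of {p,r}
  {q,r}  = ᶜ of {p}
  |family| = 6
Round 2 adds 1:
  {p,q}  = {q} ∪ {p}
  |family| = 7
Round 3. New:
  {r}  = ᶜ of {p,q}
  |family| = 8
After Round 4 the family is unchanged; done.

Hence σ(𝒢) has 8 members: { {}, {p}, {q}, {r}, {p,q}, {p,r}, {q,r}, Ω }.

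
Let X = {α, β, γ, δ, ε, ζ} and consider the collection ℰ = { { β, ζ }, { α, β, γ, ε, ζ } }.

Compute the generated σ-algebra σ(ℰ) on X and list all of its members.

|σ(ℰ)| = 8.  σ(ℰ) = { {}, { δ }, { β, ζ }, { α, γ, ε }, { β, δ, ζ }, { α, γ, δ, ε }, { α, β, γ, ε, ζ }, X }

Working:
Seed the family with ℰ together with ∅ and X: { {}, { β, ζ }, { α, β, γ, ε, ζ }, X }.
Step 1. New:
  { δ }  = ᶜ of { α, β, γ, ε, ζ }
  { α, γ, δ, ε }  = ᶜ of { β, ζ }
  (now 6)
Step 2. New:
  { β, δ, ζ }  = { δ } ∪ { β, ζ }
  (now 7)
Step 3 (1 new):
  { α, γ, ε }  = ᶜ of { β, δ, ζ }
  (now 8)
Step 4: stable.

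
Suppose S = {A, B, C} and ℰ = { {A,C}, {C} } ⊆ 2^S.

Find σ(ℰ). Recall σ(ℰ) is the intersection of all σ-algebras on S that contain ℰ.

Seed the family with ℰ together with ∅ and S: { ∅, {C}, {A,C}, S }.
Pass 1: +2 →
  {B}  = S∖{A,C}
  {A,B}  = S∖{C}
  — 6 sets.
Pass 2. New:
  {B,C}  = {C} ∪ {B}
  — 7 sets.
Pass 3: +1 →
  {A}  = S∖{B,C}
  — 8 sets.
Pass 4: already closed under ᶜ and ∪.

Hence σ(ℰ) has 8 members: { ∅, {A}, {B}, {C}, {A,B}, {A,C}, {B,C}, S }.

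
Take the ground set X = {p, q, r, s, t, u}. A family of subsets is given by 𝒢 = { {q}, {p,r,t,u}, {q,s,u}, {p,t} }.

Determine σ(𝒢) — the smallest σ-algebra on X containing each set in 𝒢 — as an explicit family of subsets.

Seed the family with 𝒢 together with ∅ and X: { {}, {q}, {p,t}, {q,s,u}, {p,r,t,u}, X }.
Pass 1 adds 7:
  {q,s}  = ᶜ of {p,r,t,u}
  {p,q,t}  = {p,t} ∪ {q}
  {p,r,t}  = ᶜ of {q,s,u}
  {q,r,s,u}  = ᶜ of {p,t}
  {p,q,r,t,u}  = {p,r,t,u} ∪ {q}
  {p,q,s,t,u}  = {q,s,u} ∪ {p,t}
  {p,r,s,t,u}  = ᶜ of {q}
  (now 13)
Pass 2. New:
  {r}  = ᶜ of {p,q,s,t,u}
  {s}  = ᶜ of {p,q,r,t,u}
  {r,s,u}  = ᶜ of {p,q,t}
  {p,q,r,t}  = {p,r,t} ∪ {q}
  {p,q,s,t}  = {p,q,t} ∪ {q,s}
  {p,q,r,s,t}  = {p,r,t} ∪ {q,s}
  (now 19)
Pass 3 adds 8:
  {u}  = ᶜ of {p,q,r,s,t}
  {q,r}  = {q} ∪ {r}
  {r,s}  = {r} ∪ {s}
  {r,u}  = ᶜ of {p,q,s,t}
  {s,u}  = ᶜ of {p,q,r,t}
  {p,s,t}  = {p,t} ∪ {s}
  {q,r,s}  = {q,s} ∪ {r}
  {p,r,s,t}  = {p,r,t} ∪ {s}
  (now 27)
Pass 4: +5 →
  {q,u}  = ᶜ of {p,r,s,t}
  {p,t,u}  = ᶜ of {q,r,s}
  {q,r,u}  = ᶜ of {p,s,t}
  {p,q,t,u}  = ᶜ of {r,s}
  {p,s,t,u}  = ᶜ of {q,r}
  (now 32)
Pass 5: no new sets; the family is a σ-algebra.

Therefore σ(𝒢) = { {}, {q}, {r}, {s}, {u}, {p,t}, {q,r}, {q,s}, {q,u}, {r,s}, {r,u}, {s,u}, {p,q,t}, {p,r,t}, {p,s,t}, {p,t,u}, {q,r,s}, {q,r,u}, {q,s,u}, {r,s,u}, {p,q,r,t}, {p,q,s,t}, {p,q,t,u}, {p,r,s,t}, {p,r,t,u}, {p,s,t,u}, {q,r,s,u}, {p,q,r,s,t}, {p,q,r,t,u}, {p,q,s,t,u}, {p,r,s,t,u}, X } (|σ(𝒢)| = 32).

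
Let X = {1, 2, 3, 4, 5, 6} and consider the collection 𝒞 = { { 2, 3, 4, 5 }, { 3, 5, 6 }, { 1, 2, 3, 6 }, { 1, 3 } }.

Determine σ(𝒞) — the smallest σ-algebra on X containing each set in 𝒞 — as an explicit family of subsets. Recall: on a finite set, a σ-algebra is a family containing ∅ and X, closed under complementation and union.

Initial family (6 sets): { ∅, { 1, 3 }, { 3, 5, 6 }, { 1, 2, 3, 6 }, { 2, 3, 4, 5 }, X }.
Iteration 1 adds 8:
  { 1, 6 }  = complement { 2, 3, 4, 5 }
  { 4, 5 }  = complement { 1, 2, 3, 6 }
  { 1, 2, 4 }  = complement { 3, 5, 6 }
  { 1, 3, 5, 6 }  = { 1, 3 } ∪ { 3, 5, 6 }
  { 2, 4, 5, 6 }  = complement { 1, 3 }
  { 1, 2, 3, 4, 5 }  = { 1, 3 } ∪ { 2, 3, 4, 5 }
  { 1, 2, 3, 5, 6 }  = { 3, 5, 6 } ∪ { 1, 2, 3, 6 }
  { 2, 3, 4, 5, 6 }  = { 3, 5, 6 } ∪ { 2, 3, 4, 5 }
  (now 14)
Iteration 2 adds 14:
  { 1 }  = complement { 2, 3, 4, 5, 6 }
  { 4 }  = complement { 1, 2, 3, 5, 6 }
  { 6 }  = complement { 1, 2, 3, 4, 5 }
  { 2, 4 }  = complement { 1, 3, 5, 6 }
  { 1, 3, 6 }  = { 1, 6 } ∪ { 1, 3 }
  { 1, 2, 3, 4 }  = { 1, 2, 4 } ∪ { 1, 3 }
  { 1, 2, 4, 5 }  = { 1, 2, 4 } ∪ { 4, 5 }
  { 1, 2, 4, 6 }  = { 1, 6 } ∪ { 1, 2, 4 }
  { 1, 3, 4, 5 }  = { 4, 5 } ∪ { 1, 3 }
  { 1, 4, 5, 6 }  = { 1, 6 } ∪ { 4, 5 }
  { 3, 4, 5, 6 }  = { 4, 5 } ∪ { 3, 5, 6 }
  { 1, 2, 3, 4, 6 }  = { 1, 2, 3, 6 } ∪ { 1, 2, 4 }
  { 1, 2, 4, 5, 6 }  = { 1, 6 } ∪ { 2, 4, 5, 6 }
  { 1, 3, 4, 5, 6 }  = { 1, 3, 5, 6 } ∪ { 4, 5 }
  (now 28)
Iteration 3: +18 →
  { 2 }  = complement { 1, 3, 4, 5, 6 }
  { 3 }  = complement { 1, 2, 4, 5, 6 }
  { 5 }  = complement { 1, 2, 3, 4, 6 }
  { 1, 2 }  = complement { 3, 4, 5, 6 }
  { 1, 4 }  = { 4 } ∪ { 1 }
  { 2, 3 }  = complement { 1, 4, 5, 6 }
  { 2, 6 }  = complement { 1, 3, 4, 5 }
  { 3, 5 }  = complement { 1, 2, 4, 6 }
  { 3, 6 }  = complement { 1, 2, 4, 5 }
  { 4, 6 }  = { 6 } ∪ { 4 }
  { 5, 6 }  = complement { 1, 2, 3, 4 }
  { 1, 3, 4 }  = { 1, 3 } ∪ { 4 }
  { 1, 4, 5 }  = { 4, 5 } ∪ { 1 }
  { 1, 4, 6 }  = { 1, 6 } ∪ { 4 }
  { 2, 4, 5 }  = complement { 1, 3, 6 }
  { 2, 4, 6 }  = { 2, 4 } ∪ { 6 }
  { 4, 5, 6 }  = { 4, 5 } ∪ { 6 }
  { 1, 3, 4, 6 }  = { 1, 3, 6 } ∪ { 4 }
  (now 46)
Iteration 4: 18 new —
  { 1, 5 }  = { 1 } ∪ { 5 }
  { 2, 5 }  = complement { 1, 3, 4, 6 }
  { 3, 4 }  = { 3 } ∪ { 4 }
  { 1, 2, 3 }  = complement { 4, 5, 6 }
  { 1, 2, 5 }  = { 1, 2 } ∪ { 5 }
  { 1, 2, 6 }  = { 1, 6 } ∪ { 2 }
  { 1, 3, 5 }  = complement { 2, 4, 6 }
  { 1, 5, 6 }  = { 1, 6 } ∪ { 5, 6 }
  { 2, 3, 4 }  = { 3 } ∪ { 2, 4 }
  { 2, 3, 5 }  = complement { 1, 4, 6 }
  { 2, 3, 6 }  = complement { 1, 4, 5 }
  { 2, 5, 6 }  = complement { 1, 3, 4 }
  { 3, 4, 5 }  = { 4, 5 } ∪ { 3, 5 }
  { 3, 4, 6 }  = { 3 } ∪ { 4, 6 }
  { 1, 2, 3, 5 }  = complement { 4, 6 }
  { 1, 2, 5, 6 }  = { 1, 2 } ∪ { 5, 6 }
  { 2, 3, 4, 6 }  = { 2, 4, 6 } ∪ { 3 }
  { 2, 3, 5, 6 }  = complement { 1, 4 }
  (now 64)
Iteration 5: already closed under ᶜ and ∪.

Hence σ(𝒞) has 64 members: { ∅, { 1 }, { 2 }, { 3 }, { 4 }, { 5 }, { 6 }, { 1, 2 }, { 1, 3 }, { 1, 4 }, { 1, 5 }, { 1, 6 }, { 2, 3 }, { 2, 4 }, { 2, 5 }, { 2, 6 }, { 3, 4 }, { 3, 5 }, { 3, 6 }, { 4, 5 }, { 4, 6 }, { 5, 6 }, { 1, 2, 3 }, { 1, 2, 4 }, { 1, 2, 5 }, { 1, 2, 6 }, { 1, 3, 4 }, { 1, 3, 5 }, { 1, 3, 6 }, { 1, 4, 5 }, { 1, 4, 6 }, { 1, 5, 6 }, { 2, 3, 4 }, { 2, 3, 5 }, { 2, 3, 6 }, { 2, 4, 5 }, { 2, 4, 6 }, { 2, 5, 6 }, { 3, 4, 5 }, { 3, 4, 6 }, { 3, 5, 6 }, { 4, 5, 6 }, { 1, 2, 3, 4 }, { 1, 2, 3, 5 }, { 1, 2, 3, 6 }, { 1, 2, 4, 5 }, { 1, 2, 4, 6 }, { 1, 2, 5, 6 }, { 1, 3, 4, 5 }, { 1, 3, 4, 6 }, { 1, 3, 5, 6 }, { 1, 4, 5, 6 }, { 2, 3, 4, 5 }, { 2, 3, 4, 6 }, { 2, 3, 5, 6 }, { 2, 4, 5, 6 }, { 3, 4, 5, 6 }, { 1, 2, 3, 4, 5 }, { 1, 2, 3, 4, 6 }, { 1, 2, 3, 5, 6 }, { 1, 2, 4, 5, 6 }, { 1, 3, 4, 5, 6 }, { 2, 3, 4, 5, 6 }, X }.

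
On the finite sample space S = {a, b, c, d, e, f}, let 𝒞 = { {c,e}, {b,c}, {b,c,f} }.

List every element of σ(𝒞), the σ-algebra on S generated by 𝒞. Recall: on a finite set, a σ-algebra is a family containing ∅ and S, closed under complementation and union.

Start: 𝒞 ∪ {∅, S} = { ∅, {b,c}, {c,e}, {b,c,f}, S }.
Pass 1 adds 5:
  {a,d,e}  = ᶜ of {b,c,f}
  {b,c,e}  = {b,c} ∪ {c,e}
  {a,b,d,f}  = ᶜ of {c,e}
  {a,d,e,f}  = ᶜ of {b,c}
  {b,c,e,f}  = {b,c,f} ∪ {c,e}
  — 10 sets.
Pass 2 adds 7:
  {a,d}  = ᶜ of {b,c,e,f}
  {a,d,f}  = ᶜ of {b,c,e}
  {a,c,d,e}  = {a,d,e} ∪ {c,e}
  {a,b,c,d,e}  = {a,d,e} ∪ {b,c,e}
  {a,b,c,d,f}  = {a,b,d,f} ∪ {b,c,f}
  {a,b,d,e,f}  = {a,d,e} ∪ {a,b,d,f}
  {a,c,d,e,f}  = {a,d,e,f} ∪ {c,e}
  — 17 sets.
Pass 3. New:
  {b}  = ᶜ of {a,c,d,e,f}
  {c}  = ᶜ of {a,b,d,e,f}
  {e}  = ᶜ of {a,b,c,d,f}
  {f}  = ᶜ of {a,b,c,d,e}
  {b,f}  = ᶜ of {a,c,d,e}
  {a,b,c,d}  = {b,c} ∪ {a,d}
  — 23 sets.
Pass 4: 9 new —
  {b,e}  = {b} ∪ {e}
  {c,f}  = {f} ∪ {c}
  {e,f}  = ᶜ of {a,b,c,d}
  {a,b,d}  = {b} ∪ {a,d}
  {a,c,d}  = {c} ∪ {a,d}
  {b,e,f}  = {b,f} ∪ {e}
  {c,e,f}  = {f} ∪ {c,e}
  {a,b,d,e}  = {a,d,e} ∪ {b}
  {a,c,d,f}  = {a,d,f} ∪ {c}
  — 32 sets.
After Pass 5 the family is unchanged; done.

Hence σ(𝒞) has 32 members: { ∅, {b}, {c}, {e}, {f}, {a,d}, {b,c}, {b,e}, {b,f}, {c,e}, {c,f}, {e,f}, {a,b,d}, {a,c,d}, {a,d,e}, {a,d,f}, {b,c,e}, {b,c,f}, {b,e,f}, {c,e,f}, {a,b,c,d}, {a,b,d,e}, {a,b,d,f}, {a,c,d,e}, {a,c,d,f}, {a,d,e,f}, {b,c,e,f}, {a,b,c,d,e}, {a,b,c,d,f}, {a,b,d,e,f}, {a,c,d,e,f}, S }.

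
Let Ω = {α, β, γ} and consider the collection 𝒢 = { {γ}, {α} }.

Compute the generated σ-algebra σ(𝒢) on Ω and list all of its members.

Answer: σ(𝒢) = { ∅, {α}, {β}, {γ}, {α, β}, {α, γ}, {β, γ}, Ω }

Derivation:
Start: 𝒢 ∪ {∅, Ω} = { ∅, {α}, {γ}, Ω }.
Step 1. New:
  {α, β}  = Ω∖{γ}
  {α, γ}  = {γ} ∪ {α}
  {β, γ}  = Ω∖{α}
  (now 7)
Step 2 adds 1:
  {β}  = Ω∖{α, γ}
  (now 8)
Step 3: closed — nothing new.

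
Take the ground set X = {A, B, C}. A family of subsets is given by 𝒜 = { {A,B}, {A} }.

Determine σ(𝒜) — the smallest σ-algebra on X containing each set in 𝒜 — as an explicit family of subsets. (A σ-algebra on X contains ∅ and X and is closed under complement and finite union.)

σ(𝒜) (8 sets): { {}, {A}, {B}, {C}, {A,B}, {A,C}, {B,C}, X }

Derivation:
Seed the family with 𝒜 together with ∅ and X: { {}, {A}, {A,B}, X }.
Step 1: +2 →
  {C}  = ᶜ of {A,B}
  {B,C}  = ᶜ of {A}
  (now 6)
Step 2. New:
  {A,C}  = {C} ∪ {A}
  (now 7)
Step 3: +1 →
  {B}  = ᶜ of {A,C}
  (now 8)
Step 4: stable.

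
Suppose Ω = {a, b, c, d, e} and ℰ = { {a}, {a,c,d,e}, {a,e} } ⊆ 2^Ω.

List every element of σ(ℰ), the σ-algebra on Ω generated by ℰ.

Answer: σ(ℰ) = { ∅, {a}, {b}, {e}, {a,b}, {a,e}, {b,e}, {c,d}, {a,b,e}, {a,c,d}, {b,c,d}, {c,d,e}, {a,b,c,d}, {a,c,d,e}, {b,c,d,e}, Ω }

Derivation:
Begin from { ∅, {a}, {a,e}, {a,c,d,e}, Ω } (that is, ℰ plus ∅ and Ω).
Step 1 adds 3:
  {b}  = ᶜ of {a,c,d,e}
  {b,c,d}  = ᶜ of {a,e}
  {b,c,d,e}  = ᶜ of {a}
  |family| = 8
Step 2. New:
  {a,b}  = {b} ∪ {a}
  {a,b,e}  = {b} ∪ {a,e}
  {a,b,c,d}  = {b,c,d} ∪ {a}
  |family| = 11
Step 3 adds 3:
  {e}  = ᶜ of {a,b,c,d}
  {c,d}  = ᶜ of {a,b,e}
  {c,d,e}  = ᶜ of {a,b}
  |family| = 14
Step 4: +2 →
  {b,e}  = {b} ∪ {e}
  {a,c,d}  = {c,d} ∪ {a}
  |family| = 16
Step 5: stable.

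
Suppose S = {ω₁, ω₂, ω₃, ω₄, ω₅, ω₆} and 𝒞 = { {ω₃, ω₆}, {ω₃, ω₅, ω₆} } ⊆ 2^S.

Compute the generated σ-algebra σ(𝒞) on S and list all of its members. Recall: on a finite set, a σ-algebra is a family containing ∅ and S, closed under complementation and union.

Start: 𝒞 ∪ {∅, S} = { ∅, {ω₃, ω₆}, {ω₃, ω₅, ω₆}, S }.
Pass 1 adds 2:
  {ω₁, ω₂, ω₄}  = ᶜ of {ω₃, ω₅, ω₆}
  {ω₁, ω₂, ω₄, ω₅}  = ᶜ of {ω₃, ω₆}
  |family| = 6
Pass 2: +1 →
  {ω₁, ω₂, ω₃, ω₄, ω₆}  = {ω₃, ω₆} ∪ {ω₁, ω₂, ω₄}
  |family| = 7
Pass 3. New:
  {ω₅}  = ᶜ of {ω₁, ω₂, ω₃, ω₄, ω₆}
  |family| = 8
Pass 4: closed — nothing new.

Hence σ(𝒞) has 8 members: { ∅, {ω₅}, {ω₃, ω₆}, {ω₁, ω₂, ω₄}, {ω₃, ω₅, ω₆}, {ω₁, ω₂, ω₄, ω₅}, {ω₁, ω₂, ω₃, ω₄, ω₆}, S }.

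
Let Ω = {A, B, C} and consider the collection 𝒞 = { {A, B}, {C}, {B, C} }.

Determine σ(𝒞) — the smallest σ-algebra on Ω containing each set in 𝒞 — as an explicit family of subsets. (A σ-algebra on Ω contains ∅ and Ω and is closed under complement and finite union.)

σ(𝒞) (8 sets): { {}, {A}, {B}, {C}, {A, B}, {A, C}, {B, C}, Ω }

Working:
Seed the family with 𝒞 together with ∅ and Ω: { {}, {C}, {A, B}, {B, C}, Ω }.
Pass 1: +1 →
  {A}  = ᶜ of {B, C}
  — 6 sets.
Pass 2 (1 new):
  {A, C}  = {C} ∪ {A}
  — 7 sets.
Pass 3 (1 new):
  {B}  = ᶜ of {A, C}
  — 8 sets.
Pass 4: already closed under ᶜ and ∪.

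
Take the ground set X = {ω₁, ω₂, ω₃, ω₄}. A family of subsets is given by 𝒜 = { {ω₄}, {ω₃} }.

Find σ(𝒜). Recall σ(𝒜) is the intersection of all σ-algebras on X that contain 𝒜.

Answer: σ(𝒜) = { {}, {ω₃}, {ω₄}, {ω₁,ω₂}, {ω₃,ω₄}, {ω₁,ω₂,ω₃}, {ω₁,ω₂,ω₄}, X }

Working:
Start: 𝒜 ∪ {∅, X} = { {}, {ω₃}, {ω₄}, X }.
Step 1 adds 3:
  {ω₃,ω₄}  = {ω₃} ∪ {ω₄}
  {ω₁,ω₂,ω₃}  = complement {ω₄}
  {ω₁,ω₂,ω₄}  = complement {ω₃}
  (now 7)
Step 2 adds 1:
  {ω₁,ω₂}  = complement {ω₃,ω₄}
  (now 8)
Step 3: closed — nothing new.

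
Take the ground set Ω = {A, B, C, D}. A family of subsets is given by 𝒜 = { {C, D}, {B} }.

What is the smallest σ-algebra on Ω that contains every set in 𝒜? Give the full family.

Seed the family with 𝒜 together with ∅ and Ω: { {}, {B}, {C, D}, Ω }.
Round 1 adds 3:
  {A, B}  = complement {C, D}
  {A, C, D}  = complement {B}
  {B, C, D}  = {B} ∪ {C, D}
  — 7 sets.
Round 2 adds 1:
  {A}  = complement {B, C, D}
  — 8 sets.
Round 3: already closed under ᶜ and ∪.

Therefore σ(𝒜) = { {}, {A}, {B}, {A, B}, {C, D}, {A, C, D}, {B, C, D}, Ω } (|σ(𝒜)| = 8).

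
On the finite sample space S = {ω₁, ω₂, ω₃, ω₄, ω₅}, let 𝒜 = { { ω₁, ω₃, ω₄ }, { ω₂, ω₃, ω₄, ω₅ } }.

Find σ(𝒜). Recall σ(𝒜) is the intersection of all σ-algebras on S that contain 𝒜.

Take S₀ = 𝒜 ∪ {∅, S} = { {  }, { ω₁, ω₃, ω₄ }, { ω₂, ω₃, ω₄, ω₅ }, S }.
Round 1: +2 →
  { ω₁ }  = S∖{ ω₂, ω₃, ω₄, ω₅ }
  { ω₂, ω₅ }  = S∖{ ω₁, ω₃, ω₄ }
  — 6 sets.
Round 2 (1 new):
  { ω₁, ω₂, ω₅ }  = { ω₂, ω₅ } ∪ { ω₁ }
  — 7 sets.
Round 3 (1 new):
  { ω₃, ω₄ }  = S∖{ ω₁, ω₂, ω₅ }
  — 8 sets.
Round 4: no new sets; the family is a σ-algebra.

Therefore σ(𝒜) = { {  }, { ω₁ }, { ω₂, ω₅ }, { ω₃, ω₄ }, { ω₁, ω₂, ω₅ }, { ω₁, ω₃, ω₄ }, { ω₂, ω₃, ω₄, ω₅ }, S } (|σ(𝒜)| = 8).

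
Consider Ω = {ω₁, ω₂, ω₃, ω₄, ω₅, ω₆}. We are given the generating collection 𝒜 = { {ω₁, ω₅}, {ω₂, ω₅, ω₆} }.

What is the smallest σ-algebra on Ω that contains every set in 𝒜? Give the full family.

Start: 𝒜 ∪ {∅, Ω} = { {}, {ω₁, ω₅}, {ω₂, ω₅, ω₆}, Ω }.
Step 1: +3 →
  {ω₁, ω₃, ω₄}  = complement {ω₂, ω₅, ω₆}
  {ω₁, ω₂, ω₅, ω₆}  = {ω₂, ω₅, ω₆} ∪ {ω₁, ω₅}
  {ω₂, ω₃, ω₄, ω₆}  = complement {ω₁, ω₅}
  |family| = 7
Step 2 adds 4:
  {ω₃, ω₄}  = complement {ω₁, ω₂, ω₅, ω₆}
  {ω₁, ω₃, ω₄, ω₅}  = {ω₁, ω₃, ω₄} ∪ {ω₁, ω₅}
  {ω₁, ω₂, ω₃, ω₄, ω₆}  = {ω₁, ω₃, ω₄} ∪ {ω₂, ω₃, ω₄, ω₆}
  {ω₂, ω₃, ω₄, ω₅, ω₆}  = {ω₂, ω₃, ω₄, ω₆} ∪ {ω₂, ω₅, ω₆}
  |family| = 11
Step 3 (3 new):
  {ω₁}  = complement {ω₂, ω₃, ω₄, ω₅, ω₆}
  {ω₅}  = complement {ω₁, ω₂, ω₃, ω₄, ω₆}
  {ω₂, ω₆}  = complement {ω₁, ω₃, ω₄, ω₅}
  |family| = 14
Step 4. New:
  {ω₁, ω₂, ω₆}  = {ω₂, ω₆} ∪ {ω₁}
  {ω₃, ω₄, ω₅}  = {ω₃, ω₄} ∪ {ω₅}
  |family| = 16
Step 5: no new sets; the family is a σ-algebra.

Hence σ(𝒜) has 16 members: { {}, {ω₁}, {ω₅}, {ω₁, ω₅}, {ω₂, ω₆}, {ω₃, ω₄}, {ω₁, ω₂, ω₆}, {ω₁, ω₃, ω₄}, {ω₂, ω₅, ω₆}, {ω₃, ω₄, ω₅}, {ω₁, ω₂, ω₅, ω₆}, {ω₁, ω₃, ω₄, ω₅}, {ω₂, ω₃, ω₄, ω₆}, {ω₁, ω₂, ω₃, ω₄, ω₆}, {ω₂, ω₃, ω₄, ω₅, ω₆}, Ω }.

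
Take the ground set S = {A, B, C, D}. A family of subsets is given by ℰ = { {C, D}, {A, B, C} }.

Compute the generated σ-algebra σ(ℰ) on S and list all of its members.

Start: ℰ ∪ {∅, S} = { ∅, {C, D}, {A, B, C}, S }.
Step 1: +2 →
  {D}  = ᶜ of {A, B, C}
  {A, B}  = ᶜ of {C, D}
Step 2: +1 →
  {A, B, D}  = {A, B} ∪ {D}
Step 3: +1 →
  {C}  = ᶜ of {A, B, D}
Step 4 adds nothing — fixpoint reached.

Hence σ(ℰ) has 8 members: { ∅, {C}, {D}, {A, B}, {C, D}, {A, B, C}, {A, B, D}, S }.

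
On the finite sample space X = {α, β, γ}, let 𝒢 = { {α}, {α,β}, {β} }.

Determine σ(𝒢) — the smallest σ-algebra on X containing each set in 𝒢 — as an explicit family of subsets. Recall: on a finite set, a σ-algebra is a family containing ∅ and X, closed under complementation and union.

σ(𝒢) (8 sets): { {}, {α}, {β}, {γ}, {α,β}, {α,γ}, {β,γ}, X }

Derivation:
Begin from { {}, {α}, {β}, {α,β}, X } (that is, 𝒢 plus ∅ and X).
Iteration 1 adds 3:
  {γ}  = X∖{α,β}
  {α,γ}  = X∖{β}
  {β,γ}  = X∖{α}
Iteration 2: closed — nothing new.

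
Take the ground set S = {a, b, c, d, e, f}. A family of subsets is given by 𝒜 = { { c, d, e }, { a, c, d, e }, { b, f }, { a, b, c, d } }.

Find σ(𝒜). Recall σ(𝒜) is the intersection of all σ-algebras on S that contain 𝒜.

Initial family (6 sets): { {  }, { b, f }, { c, d, e }, { a, b, c, d }, { a, c, d, e }, S }.
Iteration 1 adds 5:
  { e, f }  = ᶜ of { a, b, c, d }
  { a, b, f }  = ᶜ of { c, d, e }
  { a, b, c, d, e }  = { c, d, e } ∪ { a, b, c, d }
  { a, b, c, d, f }  = { b, f } ∪ { a, b, c, d }
  { b, c, d, e, f }  = { c, d, e } ∪ { b, f }
Iteration 2 (7 new):
  { a }  = ᶜ of { b, c, d, e, f }
  { e }  = ᶜ of { a, b, c, d, f }
  { f }  = ᶜ of { a, b, c, d, e }
  { b, e, f }  = { e, f } ∪ { b, f }
  { a, b, e, f }  = { e, f } ∪ { a, b, f }
  { c, d, e, f }  = { c, d, e } ∪ { e, f }
  { a, c, d, e, f }  = { e, f } ∪ { a, c, d, e }
Iteration 3. New:
  { b }  = ᶜ of { a, c, d, e, f }
  { a, b }  = ᶜ of { c, d, e, f }
  { a, e }  = { e } ∪ { a }
  { a, f }  = { a } ∪ { f }
  { c, d }  = ᶜ of { a, b, e, f }
  { a, c, d }  = ᶜ of { b, e, f }
  { a, e, f }  = { e, f } ∪ { a }
Iteration 4: +7 →
  { b, e }  = { b } ∪ { e }
  { a, b, e }  = { a, b } ∪ { e }
  { b, c, d }  = ᶜ of { a, e, f }
  { c, d, f }  = { c, d } ∪ { f }
  { a, c, d, f }  = { c, d } ∪ { a, f }
  { b, c, d, e }  = ᶜ of { a, f }
  { b, c, d, f }  = ᶜ of { a, e }
Iteration 5: closed — nothing new.

Hence σ(𝒜) has 32 members: { {  }, { a }, { b }, { e }, { f }, { a, b }, { a, e }, { a, f }, { b, e }, { b, f }, { c, d }, { e, f }, { a, b, e }, { a, b, f }, { a, c, d }, { a, e, f }, { b, c, d }, { b, e, f }, { c, d, e }, { c, d, f }, { a, b, c, d }, { a, b, e, f }, { a, c, d, e }, { a, c, d, f }, { b, c, d, e }, { b, c, d, f }, { c, d, e, f }, { a, b, c, d, e }, { a, b, c, d, f }, { a, c, d, e, f }, { b, c, d, e, f }, S }.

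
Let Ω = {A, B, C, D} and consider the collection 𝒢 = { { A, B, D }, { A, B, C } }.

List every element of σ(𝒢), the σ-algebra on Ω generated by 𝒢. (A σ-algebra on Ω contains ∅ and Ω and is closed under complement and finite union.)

Start: 𝒢 ∪ {∅, Ω} = { ∅, { A, B, C }, { A, B, D }, Ω }.
Pass 1 adds 2:
  { C }  = ᶜ of { A, B, D }
  { D }  = ᶜ of { A, B, C }
Pass 2: +1 →
  { C, D }  = { C } ∪ { D }
Pass 3 adds 1:
  { A, B }  = ᶜ of { C, D }
Pass 4: already closed under ᶜ and ∪.

Hence σ(𝒢) has 8 members: { ∅, { C }, { D }, { A, B }, { C, D }, { A, B, C }, { A, B, D }, Ω }.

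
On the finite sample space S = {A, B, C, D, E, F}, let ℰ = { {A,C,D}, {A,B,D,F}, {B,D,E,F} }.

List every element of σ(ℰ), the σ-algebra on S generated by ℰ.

Answer: σ(ℰ) = { {}, {A}, {C}, {D}, {E}, {A,C}, {A,D}, {A,E}, {B,F}, {C,D}, {C,E}, {D,E}, {A,B,F}, {A,C,D}, {A,C,E}, {A,D,E}, {B,C,F}, {B,D,F}, {B,E,F}, {C,D,E}, {A,B,C,F}, {A,B,D,F}, {A,B,E,F}, {A,C,D,E}, {B,C,D,F}, {B,C,E,F}, {B,D,E,F}, {A,B,C,D,F}, {A,B,C,E,F}, {A,B,D,E,F}, {B,C,D,E,F}, S }

Derivation:
Start: ℰ ∪ {∅, S} = { {}, {A,C,D}, {A,B,D,F}, {B,D,E,F}, S }.
Iteration 1. New:
  {A,C}  = {B,D,E,F}ᶜ
  {C,E}  = {A,B,D,F}ᶜ
  {B,E,F}  = {A,C,D}ᶜ
  {A,B,C,D,F}  = {A,C,D} ∪ {A,B,D,F}
  {A,B,D,E,F}  = {B,D,E,F} ∪ {A,B,D,F}
  [10 total]
Iteration 2: +7 →
  {C}  = {A,B,D,E,F}ᶜ
  {E}  = {A,B,C,D,F}ᶜ
  {A,C,E}  = {A,C} ∪ {C,E}
  {A,C,D,E}  = {A,C,D} ∪ {C,E}
  {B,C,E,F}  = {B,E,F} ∪ {C,E}
  {A,B,C,E,F}  = {B,E,F} ∪ {A,C}
  {B,C,D,E,F}  = {B,D,E,F} ∪ {C,E}
  [17 total]
Iteration 3 (5 new):
  {A}  = {B,C,D,E,F}ᶜ
  {D}  = {A,B,C,E,F}ᶜ
  {A,D}  = {B,C,E,F}ᶜ
  {B,F}  = {A,C,D,E}ᶜ
  {B,D,F}  = {A,C,E}ᶜ
  [22 total]
Iteration 4: +10 →
  {A,E}  = {A} ∪ {E}
  {C,D}  = {C} ∪ {D}
  {D,E}  = {E} ∪ {D}
  {A,B,F}  = {A} ∪ {B,F}
  {A,D,E}  = {E} ∪ {A,D}
  {B,C,F}  = {B,F} ∪ {C}
  {C,D,E}  = {C,E} ∪ {D}
  {A,B,C,F}  = {B,F} ∪ {A,C}
  {A,B,E,F}  = {A} ∪ {B,E,F}
  {B,C,D,F}  = {B,D,F} ∪ {C}
  [32 total]
Iteration 5: stable.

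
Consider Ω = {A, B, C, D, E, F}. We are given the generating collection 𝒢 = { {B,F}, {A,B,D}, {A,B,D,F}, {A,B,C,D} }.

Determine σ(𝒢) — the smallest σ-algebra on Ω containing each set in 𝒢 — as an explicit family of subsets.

Start: 𝒢 ∪ {∅, Ω} = { ∅, {B,F}, {A,B,D}, {A,B,C,D}, {A,B,D,F}, Ω }.
Pass 1 (5 new):
  {C,E}  = ᶜ of {A,B,D,F}
  {E,F}  = ᶜ of {A,B,C,D}
  {C,E,F}  = ᶜ of {A,B,D}
  {A,C,D,E}  = ᶜ of {B,F}
  {A,B,C,D,F}  = {A,B,D,F} ∪ {A,B,C,D}
  [11 total]
Pass 2 (6 new):
  {E}  = ᶜ of {A,B,C,D,F}
  {B,E,F}  = {E,F} ∪ {B,F}
  {B,C,E,F}  = {B,F} ∪ {C,E,F}
  {A,B,C,D,E}  = {A,B,D} ∪ {A,C,D,E}
  {A,B,D,E,F}  = {A,B,D,F} ∪ {E,F}
  {A,C,D,E,F}  = {E,F} ∪ {A,C,D,E}
  [17 total]
Pass 3: 6 new —
  {B}  = ᶜ of {A,C,D,E,F}
  {C}  = ᶜ of {A,B,D,E,F}
  {F}  = ᶜ of {A,B,C,D,E}
  {A,D}  = ᶜ of {B,C,E,F}
  {A,C,D}  = ᶜ of {B,E,F}
  {A,B,D,E}  = {A,B,D} ∪ {E}
  [23 total]
Pass 4 (9 new):
  {B,C}  = {B} ∪ {C}
  {B,E}  = {B} ∪ {E}
  {C,F}  = ᶜ of {A,B,D,E}
  {A,D,E}  = {E} ∪ {A,D}
  {A,D,F}  = {F} ∪ {A,D}
  {B,C,E}  = {B} ∪ {C,E}
  {B,C,F}  = {B,F} ∪ {C}
  {A,C,D,F}  = {F} ∪ {A,C,D}
  {A,D,E,F}  = {E,F} ∪ {A,D}
  [32 total]
Pass 5: stable.

|σ(𝒢)| = 32.  σ(𝒢) = { ∅, {B}, {C}, {E}, {F}, {A,D}, {B,C}, {B,E}, {B,F}, {C,E}, {C,F}, {E,F}, {A,B,D}, {A,C,D}, {A,D,E}, {A,D,F}, {B,C,E}, {B,C,F}, {B,E,F}, {C,E,F}, {A,B,C,D}, {A,B,D,E}, {A,B,D,F}, {A,C,D,E}, {A,C,D,F}, {A,D,E,F}, {B,C,E,F}, {A,B,C,D,E}, {A,B,C,D,F}, {A,B,D,E,F}, {A,C,D,E,F}, Ω }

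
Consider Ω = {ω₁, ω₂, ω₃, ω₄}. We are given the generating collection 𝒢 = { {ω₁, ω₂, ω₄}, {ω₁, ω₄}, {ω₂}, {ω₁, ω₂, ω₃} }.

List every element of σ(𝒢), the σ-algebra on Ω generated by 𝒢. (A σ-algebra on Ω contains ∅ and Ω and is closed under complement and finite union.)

Initial family (6 sets): { ∅, {ω₂}, {ω₁, ω₄}, {ω₁, ω₂, ω₃}, {ω₁, ω₂, ω₄}, Ω }.
Iteration 1 adds 4:
  {ω₃}  = complement {ω₁, ω₂, ω₄}
  {ω₄}  = complement {ω₁, ω₂, ω₃}
  {ω₂, ω₃}  = complement {ω₁, ω₄}
  {ω₁, ω₃, ω₄}  = complement {ω₂}
  [10 total]
Iteration 2. New:
  {ω₂, ω₄}  = {ω₂} ∪ {ω₄}
  {ω₃, ω₄}  = {ω₃} ∪ {ω₄}
  {ω₂, ω₃, ω₄}  = {ω₂, ω₃} ∪ {ω₄}
  [13 total]
Iteration 3: +3 →
  {ω₁}  = complement {ω₂, ω₃, ω₄}
  {ω₁, ω₂}  = complement {ω₃, ω₄}
  {ω₁, ω₃}  = complement {ω₂, ω₄}
  [16 total]
Iteration 4: no new sets; the family is a σ-algebra.

Therefore σ(𝒢) = { ∅, {ω₁}, {ω₂}, {ω₃}, {ω₄}, {ω₁, ω₂}, {ω₁, ω₃}, {ω₁, ω₄}, {ω₂, ω₃}, {ω₂, ω₄}, {ω₃, ω₄}, {ω₁, ω₂, ω₃}, {ω₁, ω₂, ω₄}, {ω₁, ω₃, ω₄}, {ω₂, ω₃, ω₄}, Ω } (|σ(𝒢)| = 16).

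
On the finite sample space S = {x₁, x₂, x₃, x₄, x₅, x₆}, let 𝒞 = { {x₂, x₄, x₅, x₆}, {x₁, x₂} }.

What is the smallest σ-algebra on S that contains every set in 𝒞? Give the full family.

σ(𝒞) = { {}, {x₁}, {x₂}, {x₃}, {x₁, x₂}, {x₁, x₃}, {x₂, x₃}, {x₁, x₂, x₃}, {x₄, x₅, x₆}, {x₁, x₄, x₅, x₆}, {x₂, x₄, x₅, x₆}, {x₃, x₄, x₅, x₆}, {x₁, x₂, x₄, x₅, x₆}, {x₁, x₃, x₄, x₅, x₆}, {x₂, x₃, x₄, x₅, x₆}, S }

Working:
Take S₀ = 𝒞 ∪ {∅, S} = { {}, {x₁, x₂}, {x₂, x₄, x₅, x₆}, S }.
Step 1: 3 new —
  {x₁, x₃}  = ᶜ of {x₂, x₄, x₅, x₆}
  {x₃, x₄, x₅, x₆}  = ᶜ of {x₁, x₂}
  {x₁, x₂, x₄, x₅, x₆}  = {x₁, x₂} ∪ {x₂, x₄, x₅, x₆}
Step 2. New:
  {x₃}  = ᶜ of {x₁, x₂, x₄, x₅, x₆}
  {x₁, x₂, x₃}  = {x₁, x₂} ∪ {x₁, x₃}
  {x₁, x₃, x₄, x₅, x₆}  = {x₁, x₃} ∪ {x₃, x₄, x₅, x₆}
  {x₂, x₃, x₄, x₅, x₆}  = {x₂, x₄, x₅, x₆} ∪ {x₃, x₄, x₅, x₆}
Step 3. New:
  {x₁}  = ᶜ of {x₂, x₃, x₄, x₅, x₆}
  {x₂}  = ᶜ of {x₁, x₃, x₄, x₅, x₆}
  {x₄, x₅, x₆}  = ᶜ of {x₁, x₂, x₃}
Step 4 (2 new):
  {x₂, x₃}  = {x₃} ∪ {x₂}
  {x₁, x₄, x₅, x₆}  = {x₄, x₅, x₆} ∪ {x₁}
Step 5: no new sets; the family is a σ-algebra.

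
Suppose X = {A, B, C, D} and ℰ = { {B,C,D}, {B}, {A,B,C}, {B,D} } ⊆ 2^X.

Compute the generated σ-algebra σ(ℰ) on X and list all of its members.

|σ(ℰ)| = 16.  σ(ℰ) = { {}, {A}, {B}, {C}, {D}, {A,B}, {A,C}, {A,D}, {B,C}, {B,D}, {C,D}, {A,B,C}, {A,B,D}, {A,C,D}, {B,C,D}, X }

Trace:
Take S₀ = ℰ ∪ {∅, X} = { {}, {B}, {B,D}, {A,B,C}, {B,C,D}, X }.
Round 1. New:
  {A}  = {B,C,D}ᶜ
  {D}  = {A,B,C}ᶜ
  {A,C}  = {B,D}ᶜ
  {A,C,D}  = {B}ᶜ
  |family| = 10
Round 2: 3 new —
  {A,B}  = {B} ∪ {A}
  {A,D}  = {D} ∪ {A}
  {A,B,D}  = {B,D} ∪ {A}
  |family| = 13
Round 3. New:
  {C}  = {A,B,D}ᶜ
  {B,C}  = {A,D}ᶜ
  {C,D}  = {A,B}ᶜ
  |family| = 16
Round 4: already closed under ᶜ and ∪.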